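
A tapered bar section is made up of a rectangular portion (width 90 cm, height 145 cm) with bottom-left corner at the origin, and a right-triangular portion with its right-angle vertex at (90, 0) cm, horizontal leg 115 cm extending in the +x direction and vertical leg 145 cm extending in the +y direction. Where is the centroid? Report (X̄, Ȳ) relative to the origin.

X̄ = 77.49 cm, Ȳ = 63.08 cm

Part | A | x̄ᵢ | ȳᵢ | A·x̄ᵢ | A·ȳᵢ
rectangular portion | 13050.00 | 45.00 | 72.50 | 587250.00 | 946125.00
triangular portion | 8337.50 | 128.33 | 48.33 | 1069979.17 | 402979.17
Σ | 21387.50 |  |  | 1657229.17 | 1349104.17
X̄ = 1657229.17 / 21387.50 = 77.49 cm
Ȳ = 1349104.17 / 21387.50 = 63.08 cm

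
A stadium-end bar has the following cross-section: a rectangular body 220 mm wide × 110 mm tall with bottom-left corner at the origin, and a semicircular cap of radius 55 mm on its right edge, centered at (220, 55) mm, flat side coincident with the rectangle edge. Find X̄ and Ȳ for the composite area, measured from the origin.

X̄ = 131.88 mm, Ȳ = 55.00 mm

Part | A | x̄ᵢ | ȳᵢ | A·x̄ᵢ | A·ȳᵢ
rectangular body | 24200.00 | 110.00 | 55.00 | 2662000.00 | 1331000.00
semicircular end | 4751.66 | 243.34 | 55.00 | 1156281.62 | 261341.24
Σ | 28951.66 |  |  | 3818281.62 | 1592341.24
X̄ = 3818281.62 / 28951.66 = 131.88 mm
Ȳ = 1592341.24 / 28951.66 = 55.00 mm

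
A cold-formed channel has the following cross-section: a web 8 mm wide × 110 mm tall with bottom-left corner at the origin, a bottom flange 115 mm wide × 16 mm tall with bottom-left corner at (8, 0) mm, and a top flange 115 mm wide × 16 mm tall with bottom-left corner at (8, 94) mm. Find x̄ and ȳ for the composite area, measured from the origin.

x̄ = 53.63 mm, ȳ = 55.00 mm

web: A = 8 × 110 = 880.00, centroid at (4.00, 55.00).
bottom flange: A = 115 × 16 = 1840.00, centroid at (65.50, 8.00).
top flange: A = 115 × 16 = 1840.00, centroid at (65.50, 102.00).
ΣA = 4560.00 mm², ΣAx̄ = 244560.00 mm³, ΣAȳ = 250800.00 mm³.
x̄ = 244560.00/4560.00 = 53.63 mm; ȳ = 250800.00/4560.00 = 55.00 mm.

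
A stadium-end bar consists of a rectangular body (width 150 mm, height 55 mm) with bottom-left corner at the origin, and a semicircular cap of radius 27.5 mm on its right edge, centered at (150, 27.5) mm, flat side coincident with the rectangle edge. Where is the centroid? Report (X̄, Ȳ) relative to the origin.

Part | A | x̄ᵢ | ȳᵢ | A·x̄ᵢ | A·ȳᵢ
rectangular body | 8250.00 | 75.00 | 27.50 | 618750.00 | 226875.00
semicircular end | 1187.91 | 161.67 | 27.50 | 192051.79 | 32667.65
Σ | 9437.91 |  |  | 810801.79 | 259542.65
X̄ = 810801.79 / 9437.91 = 85.91 mm
Ȳ = 259542.65 / 9437.91 = 27.50 mm

X̄ = 85.91 mm, Ȳ = 27.50 mm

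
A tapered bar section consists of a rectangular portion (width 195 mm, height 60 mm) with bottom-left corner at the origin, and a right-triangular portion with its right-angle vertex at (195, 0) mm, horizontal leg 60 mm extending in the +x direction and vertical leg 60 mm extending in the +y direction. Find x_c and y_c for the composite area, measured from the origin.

Part | A | x̄ᵢ | ȳᵢ | A·x̄ᵢ | A·ȳᵢ
rectangular portion | 11700.00 | 97.50 | 30.00 | 1140750.00 | 351000.00
triangular portion | 1800.00 | 215.00 | 20.00 | 387000.00 | 36000.00
Σ | 13500.00 |  |  | 1527750.00 | 387000.00
x_c = 1527750.00 / 13500.00 = 113.17 mm
y_c = 387000.00 / 13500.00 = 28.67 mm

x_c = 113.17 mm, y_c = 28.67 mm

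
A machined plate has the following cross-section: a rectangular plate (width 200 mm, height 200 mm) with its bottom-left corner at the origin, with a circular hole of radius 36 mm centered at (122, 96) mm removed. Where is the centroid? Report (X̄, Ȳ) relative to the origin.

plate: A = 200 × 200 = 40000.00, centroid at (100.00, 100.00).
hole: A = −π·36² = -4071.50, centroid at (122.00, 96.00).
ΣA = 35928.50 mm²
ΣAX̄ = (40000.00)(100.00) + (-4071.50)(122.00) = 3503276.50 mm³
ΣAȲ = (40000.00)(100.00) + (-4071.50)(96.00) = 3609135.61 mm³
X̄ = 3503276.50 / 35928.50 = 97.51 mm
Ȳ = 3609135.61 / 35928.50 = 100.45 mm

X̄ = 97.51 mm, Ȳ = 100.45 mm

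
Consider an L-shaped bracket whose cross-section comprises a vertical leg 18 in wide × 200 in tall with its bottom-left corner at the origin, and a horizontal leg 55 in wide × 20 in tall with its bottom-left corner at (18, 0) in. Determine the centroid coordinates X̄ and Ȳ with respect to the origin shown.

X̄ = 17.54 in, Ȳ = 78.94 in

vertical leg: A = 18 × 200 = 3600.00, centroid at (9.00, 100.00).
horizontal leg: A = 55 × 20 = 1100.00, centroid at (45.50, 10.00).
ΣA = 4700.00 in², ΣAX̄ = 82450.00 in³, ΣAȲ = 371000.00 in³.
X̄ = 82450.00/4700.00 = 17.54 in; Ȳ = 371000.00/4700.00 = 78.94 in.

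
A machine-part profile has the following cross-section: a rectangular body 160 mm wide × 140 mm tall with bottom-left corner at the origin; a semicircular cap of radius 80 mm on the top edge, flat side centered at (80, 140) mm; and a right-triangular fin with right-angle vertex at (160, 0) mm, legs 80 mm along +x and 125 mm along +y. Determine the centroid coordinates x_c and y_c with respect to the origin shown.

x_c = 94.24 mm, y_c = 94.12 mm

rectangular body: A = 160 × 140 = 22400.00, centroid at (80.00, 70.00).
semicircular top: A = ½π·80² = 10053.10, centroid at (80.00, 173.95).
triangular fin: A = ½·80·125 = 5000.00, centroid at (186.67, 41.67).
ΣA = 37453.10 mm², ΣAx_c = 3529581.05 mm³, ΣAy_c = 3525100.18 mm³.
x_c = 3529581.05/37453.10 = 94.24 mm; y_c = 3525100.18/37453.10 = 94.12 mm.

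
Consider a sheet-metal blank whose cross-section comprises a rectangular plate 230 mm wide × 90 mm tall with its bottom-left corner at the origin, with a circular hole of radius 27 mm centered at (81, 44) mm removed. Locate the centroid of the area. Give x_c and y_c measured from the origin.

plate: A = 230 × 90 = 20700.00, centroid at (115.00, 45.00).
hole: A = −π·27² = -2290.22, centroid at (81.00, 44.00).
ΣA = 18409.78 mm², ΣAx_c = 2194992.10 mm³, ΣAy_c = 830730.27 mm³.
x_c = 2194992.10/18409.78 = 119.23 mm; y_c = 830730.27/18409.78 = 45.12 mm.

x_c = 119.23 mm, y_c = 45.12 mm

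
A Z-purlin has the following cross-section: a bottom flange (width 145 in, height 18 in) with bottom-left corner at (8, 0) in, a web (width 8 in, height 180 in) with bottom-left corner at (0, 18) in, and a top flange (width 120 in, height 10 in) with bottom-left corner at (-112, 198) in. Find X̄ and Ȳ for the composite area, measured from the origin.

X̄ = 29.23 in, Ȳ = 80.50 in

bottom flange: A = 145 × 18 = 2610.00, centroid at (80.50, 9.00).
web: A = 8 × 180 = 1440.00, centroid at (4.00, 108.00).
top flange: A = 120 × 10 = 1200.00, centroid at (-52.00, 203.00).
ΣA = 5250.00 in², ΣAX̄ = 153465.00 in³, ΣAȲ = 422610.00 in³.
X̄ = 153465.00/5250.00 = 29.23 in; Ȳ = 422610.00/5250.00 = 80.50 in.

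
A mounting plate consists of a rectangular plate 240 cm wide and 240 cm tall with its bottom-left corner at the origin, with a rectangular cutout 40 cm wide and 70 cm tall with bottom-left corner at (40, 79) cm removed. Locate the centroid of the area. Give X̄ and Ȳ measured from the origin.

plate: A = 240 × 240 = 57600.00, centroid at (120.00, 120.00).
hole: A = −(40 × 70) = -2800.00, centroid at (60.00, 114.00).
ΣA = 54800.00 cm², ΣAX̄ = 6744000.00 cm³, ΣAȲ = 6592800.00 cm³.
X̄ = 6744000.00/54800.00 = 123.07 cm; Ȳ = 6592800.00/54800.00 = 120.31 cm.

X̄ = 123.07 cm, Ȳ = 120.31 cm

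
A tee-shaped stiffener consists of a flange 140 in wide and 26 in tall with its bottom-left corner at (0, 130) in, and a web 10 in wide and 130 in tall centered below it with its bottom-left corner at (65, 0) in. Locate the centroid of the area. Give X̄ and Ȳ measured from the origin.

X̄ = 70.00 in, Ȳ = 122.47 in

Part | A | x̄ᵢ | ȳᵢ | A·x̄ᵢ | A·ȳᵢ
web | 1300.00 | 70.00 | 65.00 | 91000.00 | 84500.00
flange | 3640.00 | 70.00 | 143.00 | 254800.00 | 520520.00
Σ | 4940.00 |  |  | 345800.00 | 605020.00
X̄ = 345800.00 / 4940.00 = 70.00 in
Ȳ = 605020.00 / 4940.00 = 122.47 in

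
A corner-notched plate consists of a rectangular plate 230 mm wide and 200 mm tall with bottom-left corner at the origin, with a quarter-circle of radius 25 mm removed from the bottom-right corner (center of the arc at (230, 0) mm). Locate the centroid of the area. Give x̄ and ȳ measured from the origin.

Part | A | x̄ᵢ | ȳᵢ | A·x̄ᵢ | A·ȳᵢ
plate | 46000.00 | 115.00 | 100.00 | 5290000.00 | 4600000.00
removed quarter-circle | -490.87 | 219.39 | 10.61 | -107692.65 | -5208.33
Σ | 45509.13 |  |  | 5182307.35 | 4594791.67
x̄ = 5182307.35 / 45509.13 = 113.87 mm
ȳ = 4594791.67 / 45509.13 = 100.96 mm

x̄ = 113.87 mm, ȳ = 100.96 mm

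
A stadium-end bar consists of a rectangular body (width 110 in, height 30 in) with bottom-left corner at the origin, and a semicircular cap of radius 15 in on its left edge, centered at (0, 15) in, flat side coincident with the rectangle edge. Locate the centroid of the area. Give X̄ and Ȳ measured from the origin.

Part | A | x̄ᵢ | ȳᵢ | A·x̄ᵢ | A·ȳᵢ
rectangular body | 3300.00 | 55.00 | 15.00 | 181500.00 | 49500.00
semicircular end | 353.43 | -6.37 | 15.00 | -2250.00 | 5301.44
Σ | 3653.43 |  |  | 179250.00 | 54801.44
X̄ = 179250.00 / 3653.43 = 49.06 in
Ȳ = 54801.44 / 3653.43 = 15.00 in

X̄ = 49.06 in, Ȳ = 15.00 in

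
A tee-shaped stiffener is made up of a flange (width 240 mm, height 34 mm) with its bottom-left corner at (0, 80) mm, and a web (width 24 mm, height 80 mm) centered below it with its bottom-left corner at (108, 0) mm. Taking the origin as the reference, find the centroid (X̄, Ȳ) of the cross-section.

X̄ = 120.00 mm, Ȳ = 86.14 mm

web: A = 24 × 80 = 1920.00, centroid at (120.00, 40.00).
flange: A = 240 × 34 = 8160.00, centroid at (120.00, 97.00).
ΣA = 10080.00 mm², ΣAX̄ = 1209600.00 mm³, ΣAȲ = 868320.00 mm³.
X̄ = 1209600.00/10080.00 = 120.00 mm; Ȳ = 868320.00/10080.00 = 86.14 mm.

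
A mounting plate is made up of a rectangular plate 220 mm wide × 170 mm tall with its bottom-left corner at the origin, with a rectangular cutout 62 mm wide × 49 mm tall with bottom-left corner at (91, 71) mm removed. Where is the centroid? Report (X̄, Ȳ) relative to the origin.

X̄ = 108.94 mm, Ȳ = 84.07 mm

plate: A = 220 × 170 = 37400.00, centroid at (110.00, 85.00).
hole: A = −(62 × 49) = -3038.00, centroid at (122.00, 95.50).
ΣA = 34362.00 mm², ΣAX̄ = 3743364.00 mm³, ΣAȲ = 2888871.00 mm³.
X̄ = 3743364.00/34362.00 = 108.94 mm; Ȳ = 2888871.00/34362.00 = 84.07 mm.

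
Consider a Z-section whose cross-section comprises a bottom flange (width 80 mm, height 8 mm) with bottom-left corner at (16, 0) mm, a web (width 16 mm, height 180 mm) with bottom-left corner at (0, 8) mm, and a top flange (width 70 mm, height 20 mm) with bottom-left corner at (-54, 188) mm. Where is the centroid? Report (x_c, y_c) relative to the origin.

x_c = 6.56 mm, y_c = 114.23 mm

Part | A | x̄ᵢ | ȳᵢ | A·x̄ᵢ | A·ȳᵢ
bottom flange | 640.00 | 56.00 | 4.00 | 35840.00 | 2560.00
web | 2880.00 | 8.00 | 98.00 | 23040.00 | 282240.00
top flange | 1400.00 | -19.00 | 198.00 | -26600.00 | 277200.00
Σ | 4920.00 |  |  | 32280.00 | 562000.00
x_c = 32280.00 / 4920.00 = 6.56 mm
y_c = 562000.00 / 4920.00 = 114.23 mm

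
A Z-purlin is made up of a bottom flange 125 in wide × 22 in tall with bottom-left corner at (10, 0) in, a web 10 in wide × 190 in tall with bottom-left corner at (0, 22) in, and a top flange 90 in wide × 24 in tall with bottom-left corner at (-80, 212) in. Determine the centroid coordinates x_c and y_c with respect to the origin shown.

x_c = 19.57 in, y_c = 108.13 in

bottom flange: A = 125 × 22 = 2750.00, centroid at (72.50, 11.00).
web: A = 10 × 190 = 1900.00, centroid at (5.00, 117.00).
top flange: A = 90 × 24 = 2160.00, centroid at (-35.00, 224.00).
ΣA = 6810.00 in², ΣAx_c = 133275.00 in³, ΣAy_c = 736390.00 in³.
x_c = 133275.00/6810.00 = 19.57 in; y_c = 736390.00/6810.00 = 108.13 in.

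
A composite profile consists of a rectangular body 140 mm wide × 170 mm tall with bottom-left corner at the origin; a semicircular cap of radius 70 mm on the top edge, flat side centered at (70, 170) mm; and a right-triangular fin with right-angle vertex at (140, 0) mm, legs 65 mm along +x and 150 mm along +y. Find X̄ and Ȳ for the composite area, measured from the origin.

rectangular body: A = 140 × 170 = 23800.00, centroid at (70.00, 85.00).
semicircular top: A = ½π·70² = 7696.90, centroid at (70.00, 199.71).
triangular fin: A = ½·65·150 = 4875.00, centroid at (161.67, 50.00).
ΣA = 36371.90 mm²
ΣAX̄ = (23800.00)(70.00) + (7696.90)(70.00) + (4875.00)(161.67) = 2992908.14 mm³
ΣAȲ = (23800.00)(85.00) + (7696.90)(199.71) + (4875.00)(50.00) = 3803890.01 mm³
X̄ = 2992908.14 / 36371.90 = 82.29 mm
Ȳ = 3803890.01 / 36371.90 = 104.58 mm

X̄ = 82.29 mm, Ȳ = 104.58 mm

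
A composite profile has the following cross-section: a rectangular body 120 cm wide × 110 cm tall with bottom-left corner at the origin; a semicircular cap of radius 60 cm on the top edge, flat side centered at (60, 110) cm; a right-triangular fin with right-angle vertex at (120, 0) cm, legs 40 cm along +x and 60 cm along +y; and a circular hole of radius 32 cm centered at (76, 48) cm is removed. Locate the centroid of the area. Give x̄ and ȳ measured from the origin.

x̄ = 62.17 cm, ȳ = 80.87 cm

rectangular body: A = 120 × 110 = 13200.00, centroid at (60.00, 55.00).
semicircular top: A = ½π·60² = 5654.87, centroid at (60.00, 135.46).
triangular fin: A = ½·40·60 = 1200.00, centroid at (133.33, 20.00).
hole: A = −π·32² = -3216.99, centroid at (76.00, 48.00).
ΣA = 16837.88 cm²
ΣAx̄ = (13200.00)(60.00) + (5654.87)(60.00) + (1200.00)(133.33) + (-3216.99)(76.00) = 1046800.70 cm³
ΣAȳ = (13200.00)(55.00) + (5654.87)(135.46) + (1200.00)(20.00) + (-3216.99)(48.00) = 1361619.78 cm³
x̄ = 1046800.70 / 16837.88 = 62.17 cm
ȳ = 1361619.78 / 16837.88 = 80.87 cm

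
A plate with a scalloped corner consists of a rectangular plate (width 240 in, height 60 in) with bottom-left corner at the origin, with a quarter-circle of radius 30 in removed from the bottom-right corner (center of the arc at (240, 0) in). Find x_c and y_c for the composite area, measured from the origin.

plate: A = 240 × 60 = 14400.00, centroid at (120.00, 30.00).
removed quarter-circle: A = −¼π·30² = -706.86, centroid at (227.27, 12.73).
ΣA = 13693.14 in², ΣAx_c = 1567354.00 in³, ΣAy_c = 423000.00 in³.
x_c = 1567354.00/13693.14 = 114.46 in; y_c = 423000.00/13693.14 = 30.89 in.

x_c = 114.46 in, y_c = 30.89 in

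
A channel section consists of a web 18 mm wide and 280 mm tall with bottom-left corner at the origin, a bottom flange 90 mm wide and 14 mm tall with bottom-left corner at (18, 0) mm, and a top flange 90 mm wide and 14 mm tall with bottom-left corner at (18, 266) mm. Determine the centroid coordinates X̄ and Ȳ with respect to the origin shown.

X̄ = 27.00 mm, Ȳ = 140.00 mm

web: A = 18 × 280 = 5040.00, centroid at (9.00, 140.00).
bottom flange: A = 90 × 14 = 1260.00, centroid at (63.00, 7.00).
top flange: A = 90 × 14 = 1260.00, centroid at (63.00, 273.00).
ΣA = 7560.00 mm², ΣAX̄ = 204120.00 mm³, ΣAȲ = 1058400.00 mm³.
X̄ = 204120.00/7560.00 = 27.00 mm; Ȳ = 1058400.00/7560.00 = 140.00 mm.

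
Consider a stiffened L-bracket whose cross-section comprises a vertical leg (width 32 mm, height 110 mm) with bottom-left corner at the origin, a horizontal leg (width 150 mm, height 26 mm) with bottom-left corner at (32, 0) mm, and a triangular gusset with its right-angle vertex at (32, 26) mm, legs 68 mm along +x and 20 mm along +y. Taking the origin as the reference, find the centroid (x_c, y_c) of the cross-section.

vertical leg: A = 32 × 110 = 3520.00, centroid at (16.00, 55.00).
horizontal leg: A = 150 × 26 = 3900.00, centroid at (107.00, 13.00).
gusset: A = ½·68·20 = 680.00, centroid at (54.67, 32.67).
ΣA = 8100.00 mm²
ΣAx_c = (3520.00)(16.00) + (3900.00)(107.00) + (680.00)(54.67) = 510793.33 mm³
ΣAy_c = (3520.00)(55.00) + (3900.00)(13.00) + (680.00)(32.67) = 266513.33 mm³
x_c = 510793.33 / 8100.00 = 63.06 mm
y_c = 266513.33 / 8100.00 = 32.90 mm

x_c = 63.06 mm, y_c = 32.90 mm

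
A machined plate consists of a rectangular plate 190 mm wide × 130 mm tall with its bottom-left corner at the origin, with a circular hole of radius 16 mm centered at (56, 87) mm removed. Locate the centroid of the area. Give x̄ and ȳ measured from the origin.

plate: A = 190 × 130 = 24700.00, centroid at (95.00, 65.00).
hole: A = −π·16² = -804.25, centroid at (56.00, 87.00).
ΣA = 23895.75 mm², ΣAx̄ = 2301462.13 mm³, ΣAȳ = 1535530.45 mm³.
x̄ = 2301462.13/23895.75 = 96.31 mm; ȳ = 1535530.45/23895.75 = 64.26 mm.

x̄ = 96.31 mm, ȳ = 64.26 mm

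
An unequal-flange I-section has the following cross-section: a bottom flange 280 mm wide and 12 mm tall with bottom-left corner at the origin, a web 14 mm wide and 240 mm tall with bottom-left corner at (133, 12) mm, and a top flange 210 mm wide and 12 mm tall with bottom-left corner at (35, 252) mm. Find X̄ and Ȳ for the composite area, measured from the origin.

X̄ = 140.00 mm, Ȳ = 120.55 mm

bottom flange: A = 280 × 12 = 3360.00, centroid at (140.00, 6.00).
web: A = 14 × 240 = 3360.00, centroid at (140.00, 132.00).
top flange: A = 210 × 12 = 2520.00, centroid at (140.00, 258.00).
ΣA = 9240.00 mm², ΣAX̄ = 1293600.00 mm³, ΣAȲ = 1113840.00 mm³.
X̄ = 1293600.00/9240.00 = 140.00 mm; Ȳ = 1113840.00/9240.00 = 120.55 mm.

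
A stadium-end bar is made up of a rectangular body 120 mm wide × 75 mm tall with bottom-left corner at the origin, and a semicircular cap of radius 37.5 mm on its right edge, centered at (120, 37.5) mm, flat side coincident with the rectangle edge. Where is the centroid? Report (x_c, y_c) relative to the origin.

x_c = 74.96 mm, y_c = 37.50 mm

rectangular body: A = 120 × 75 = 9000.00, centroid at (60.00, 37.50).
semicircular end: A = ½π·37.5² = 2208.93, centroid at (135.92, 37.50).
ΣA = 11208.93 mm²
ΣAx_c = (9000.00)(60.00) + (2208.93)(135.92) = 840228.13 mm³
ΣAy_c = (9000.00)(37.50) + (2208.93)(37.50) = 420334.96 mm³
x_c = 840228.13 / 11208.93 = 74.96 mm
y_c = 420334.96 / 11208.93 = 37.50 mm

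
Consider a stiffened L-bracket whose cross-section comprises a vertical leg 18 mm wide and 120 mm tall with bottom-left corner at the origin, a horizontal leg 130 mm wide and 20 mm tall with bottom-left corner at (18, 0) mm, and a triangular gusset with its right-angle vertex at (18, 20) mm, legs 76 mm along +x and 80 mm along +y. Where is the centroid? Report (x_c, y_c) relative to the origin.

x_c = 47.05 mm, y_c = 38.14 mm

vertical leg: A = 18 × 120 = 2160.00, centroid at (9.00, 60.00).
horizontal leg: A = 130 × 20 = 2600.00, centroid at (83.00, 10.00).
gusset: A = ½·76·80 = 3040.00, centroid at (43.33, 46.67).
ΣA = 7800.00 mm², ΣAx_c = 366973.33 mm³, ΣAy_c = 297466.67 mm³.
x_c = 366973.33/7800.00 = 47.05 mm; y_c = 297466.67/7800.00 = 38.14 mm.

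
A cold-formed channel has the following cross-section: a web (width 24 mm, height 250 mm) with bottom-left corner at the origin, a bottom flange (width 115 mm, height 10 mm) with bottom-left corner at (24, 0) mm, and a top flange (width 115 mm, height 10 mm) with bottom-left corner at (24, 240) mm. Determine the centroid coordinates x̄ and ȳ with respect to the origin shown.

web: A = 24 × 250 = 6000.00, centroid at (12.00, 125.00).
bottom flange: A = 115 × 10 = 1150.00, centroid at (81.50, 5.00).
top flange: A = 115 × 10 = 1150.00, centroid at (81.50, 245.00).
ΣA = 8300.00 mm²
ΣAx̄ = (6000.00)(12.00) + (1150.00)(81.50) + (1150.00)(81.50) = 259450.00 mm³
ΣAȳ = (6000.00)(125.00) + (1150.00)(5.00) + (1150.00)(245.00) = 1037500.00 mm³
x̄ = 259450.00 / 8300.00 = 31.26 mm
ȳ = 1037500.00 / 8300.00 = 125.00 mm

x̄ = 31.26 mm, ȳ = 125.00 mm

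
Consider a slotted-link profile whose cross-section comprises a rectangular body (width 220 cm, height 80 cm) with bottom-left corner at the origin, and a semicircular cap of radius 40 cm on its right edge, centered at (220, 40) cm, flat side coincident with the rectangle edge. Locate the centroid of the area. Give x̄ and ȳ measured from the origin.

x̄ = 125.87 cm, ȳ = 40.00 cm

Part | A | x̄ᵢ | ȳᵢ | A·x̄ᵢ | A·ȳᵢ
rectangular body | 17600.00 | 110.00 | 40.00 | 1936000.00 | 704000.00
semicircular end | 2513.27 | 236.98 | 40.00 | 595586.97 | 100530.96
Σ | 20113.27 |  |  | 2531586.97 | 804530.96
x̄ = 2531586.97 / 20113.27 = 125.87 cm
ȳ = 804530.96 / 20113.27 = 40.00 cm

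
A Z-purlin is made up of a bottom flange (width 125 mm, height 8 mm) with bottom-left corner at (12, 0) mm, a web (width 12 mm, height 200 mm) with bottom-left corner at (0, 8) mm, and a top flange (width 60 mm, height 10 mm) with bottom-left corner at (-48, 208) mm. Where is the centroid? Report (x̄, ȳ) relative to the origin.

x̄ = 19.52 mm, ȳ = 97.75 mm

bottom flange: A = 125 × 8 = 1000.00, centroid at (74.50, 4.00).
web: A = 12 × 200 = 2400.00, centroid at (6.00, 108.00).
top flange: A = 60 × 10 = 600.00, centroid at (-18.00, 213.00).
ΣA = 4000.00 mm²
ΣAx̄ = (1000.00)(74.50) + (2400.00)(6.00) + (600.00)(-18.00) = 78100.00 mm³
ΣAȳ = (1000.00)(4.00) + (2400.00)(108.00) + (600.00)(213.00) = 391000.00 mm³
x̄ = 78100.00 / 4000.00 = 19.52 mm
ȳ = 391000.00 / 4000.00 = 97.75 mm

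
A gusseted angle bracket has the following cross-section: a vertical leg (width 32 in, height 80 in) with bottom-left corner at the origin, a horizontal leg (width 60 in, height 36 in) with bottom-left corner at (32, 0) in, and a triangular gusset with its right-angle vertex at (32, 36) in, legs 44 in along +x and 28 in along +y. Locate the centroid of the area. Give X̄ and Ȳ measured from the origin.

X̄ = 38.16 in, Ȳ = 31.71 in

vertical leg: A = 32 × 80 = 2560.00, centroid at (16.00, 40.00).
horizontal leg: A = 60 × 36 = 2160.00, centroid at (62.00, 18.00).
gusset: A = ½·44·28 = 616.00, centroid at (46.67, 45.33).
ΣA = 5336.00 in², ΣAX̄ = 203626.67 in³, ΣAȲ = 169205.33 in³.
X̄ = 203626.67/5336.00 = 38.16 in; Ȳ = 169205.33/5336.00 = 31.71 in.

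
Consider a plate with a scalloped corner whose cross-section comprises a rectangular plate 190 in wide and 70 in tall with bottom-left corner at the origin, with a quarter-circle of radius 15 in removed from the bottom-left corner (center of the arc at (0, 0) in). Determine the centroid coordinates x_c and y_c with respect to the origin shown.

Part | A | x̄ᵢ | ȳᵢ | A·x̄ᵢ | A·ȳᵢ
plate | 13300.00 | 95.00 | 35.00 | 1263500.00 | 465500.00
removed quarter-circle | -176.71 | 6.37 | 6.37 | -1125.00 | -1125.00
Σ | 13123.29 |  |  | 1262375.00 | 464375.00
x_c = 1262375.00 / 13123.29 = 96.19 in
y_c = 464375.00 / 13123.29 = 35.39 in

x_c = 96.19 in, y_c = 35.39 in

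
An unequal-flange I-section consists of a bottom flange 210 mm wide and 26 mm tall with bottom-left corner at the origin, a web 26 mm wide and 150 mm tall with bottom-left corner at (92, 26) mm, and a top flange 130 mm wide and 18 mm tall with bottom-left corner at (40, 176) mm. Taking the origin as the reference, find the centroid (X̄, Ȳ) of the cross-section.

X̄ = 105.00 mm, Ȳ = 76.73 mm

Part | A | x̄ᵢ | ȳᵢ | A·x̄ᵢ | A·ȳᵢ
bottom flange | 5460.00 | 105.00 | 13.00 | 573300.00 | 70980.00
web | 3900.00 | 105.00 | 101.00 | 409500.00 | 393900.00
top flange | 2340.00 | 105.00 | 185.00 | 245700.00 | 432900.00
Σ | 11700.00 |  |  | 1228500.00 | 897780.00
X̄ = 1228500.00 / 11700.00 = 105.00 mm
Ȳ = 897780.00 / 11700.00 = 76.73 mm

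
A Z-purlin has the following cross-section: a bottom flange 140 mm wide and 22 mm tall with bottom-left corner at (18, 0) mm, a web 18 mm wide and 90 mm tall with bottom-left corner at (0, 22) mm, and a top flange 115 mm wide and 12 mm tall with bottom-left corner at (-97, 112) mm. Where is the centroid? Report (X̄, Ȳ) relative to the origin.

X̄ = 38.01 mm, Ȳ = 50.21 mm

Part | A | x̄ᵢ | ȳᵢ | A·x̄ᵢ | A·ȳᵢ
bottom flange | 3080.00 | 88.00 | 11.00 | 271040.00 | 33880.00
web | 1620.00 | 9.00 | 67.00 | 14580.00 | 108540.00
top flange | 1380.00 | -39.50 | 118.00 | -54510.00 | 162840.00
Σ | 6080.00 |  |  | 231110.00 | 305260.00
X̄ = 231110.00 / 6080.00 = 38.01 mm
Ȳ = 305260.00 / 6080.00 = 50.21 mm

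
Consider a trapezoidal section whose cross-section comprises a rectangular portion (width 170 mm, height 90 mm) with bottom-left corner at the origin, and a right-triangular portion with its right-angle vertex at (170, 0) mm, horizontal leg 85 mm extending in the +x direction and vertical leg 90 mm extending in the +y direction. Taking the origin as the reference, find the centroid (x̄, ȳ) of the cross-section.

Part | A | x̄ᵢ | ȳᵢ | A·x̄ᵢ | A·ȳᵢ
rectangular portion | 15300.00 | 85.00 | 45.00 | 1300500.00 | 688500.00
triangular portion | 3825.00 | 198.33 | 30.00 | 758625.00 | 114750.00
Σ | 19125.00 |  |  | 2059125.00 | 803250.00
x̄ = 2059125.00 / 19125.00 = 107.67 mm
ȳ = 803250.00 / 19125.00 = 42.00 mm

x̄ = 107.67 mm, ȳ = 42.00 mm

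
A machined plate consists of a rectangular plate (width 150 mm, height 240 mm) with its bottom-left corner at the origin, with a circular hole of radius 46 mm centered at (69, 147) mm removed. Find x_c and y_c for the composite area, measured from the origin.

plate: A = 150 × 240 = 36000.00, centroid at (75.00, 120.00).
hole: A = −π·46² = -6647.61, centroid at (69.00, 147.00).
ΣA = 29352.39 mm²
ΣAx_c = (36000.00)(75.00) + (-6647.61)(69.00) = 2241314.91 mm³
ΣAy_c = (36000.00)(120.00) + (-6647.61)(147.00) = 3342801.32 mm³
x_c = 2241314.91 / 29352.39 = 76.36 mm
y_c = 3342801.32 / 29352.39 = 113.89 mm

x_c = 76.36 mm, y_c = 113.89 mm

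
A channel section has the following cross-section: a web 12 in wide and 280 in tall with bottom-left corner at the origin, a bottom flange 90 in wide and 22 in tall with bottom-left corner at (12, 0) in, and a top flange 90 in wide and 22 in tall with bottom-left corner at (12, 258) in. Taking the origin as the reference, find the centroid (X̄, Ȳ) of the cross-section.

X̄ = 33.59 in, Ȳ = 140.00 in

Part | A | x̄ᵢ | ȳᵢ | A·x̄ᵢ | A·ȳᵢ
web | 3360.00 | 6.00 | 140.00 | 20160.00 | 470400.00
bottom flange | 1980.00 | 57.00 | 11.00 | 112860.00 | 21780.00
top flange | 1980.00 | 57.00 | 269.00 | 112860.00 | 532620.00
Σ | 7320.00 |  |  | 245880.00 | 1024800.00
X̄ = 245880.00 / 7320.00 = 33.59 in
Ȳ = 1024800.00 / 7320.00 = 140.00 in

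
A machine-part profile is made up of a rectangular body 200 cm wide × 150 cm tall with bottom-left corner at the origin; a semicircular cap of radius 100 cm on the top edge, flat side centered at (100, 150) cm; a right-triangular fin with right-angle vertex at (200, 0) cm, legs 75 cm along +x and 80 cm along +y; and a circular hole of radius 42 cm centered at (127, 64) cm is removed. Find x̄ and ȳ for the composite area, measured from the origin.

x̄ = 105.22 cm, ȳ = 115.79 cm

rectangular body: A = 200 × 150 = 30000.00, centroid at (100.00, 75.00).
semicircular top: A = ½π·100² = 15707.96, centroid at (100.00, 192.44).
triangular fin: A = ½·75·80 = 3000.00, centroid at (225.00, 26.67).
hole: A = −π·42² = -5541.77, centroid at (127.00, 64.00).
ΣA = 43166.19 cm²
ΣAx̄ = (30000.00)(100.00) + (15707.96)(100.00) + (3000.00)(225.00) + (-5541.77)(127.00) = 4541991.61 cm³
ΣAȳ = (30000.00)(75.00) + (15707.96)(192.44) + (3000.00)(26.67) + (-5541.77)(64.00) = 4998187.91 cm³
x̄ = 4541991.61 / 43166.19 = 105.22 cm
ȳ = 4998187.91 / 43166.19 = 115.79 cm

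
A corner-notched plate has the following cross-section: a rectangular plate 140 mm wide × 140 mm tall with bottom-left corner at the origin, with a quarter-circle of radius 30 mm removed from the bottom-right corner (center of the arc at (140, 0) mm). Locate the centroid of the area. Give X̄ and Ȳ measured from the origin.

X̄ = 67.86 mm, Ȳ = 72.14 mm

plate: A = 140 × 140 = 19600.00, centroid at (70.00, 70.00).
removed quarter-circle: A = −¼π·30² = -706.86, centroid at (127.27, 12.73).
ΣA = 18893.14 mm², ΣAX̄ = 1282039.83 mm³, ΣAȲ = 1363000.00 mm³.
X̄ = 1282039.83/18893.14 = 67.86 mm; Ȳ = 1363000.00/18893.14 = 72.14 mm.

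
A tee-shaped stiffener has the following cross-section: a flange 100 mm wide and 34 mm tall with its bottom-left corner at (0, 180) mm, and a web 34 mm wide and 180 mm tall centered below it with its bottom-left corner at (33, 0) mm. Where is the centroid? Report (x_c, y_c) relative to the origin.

Part | A | x̄ᵢ | ȳᵢ | A·x̄ᵢ | A·ȳᵢ
web | 6120.00 | 50.00 | 90.00 | 306000.00 | 550800.00
flange | 3400.00 | 50.00 | 197.00 | 170000.00 | 669800.00
Σ | 9520.00 |  |  | 476000.00 | 1220600.00
x_c = 476000.00 / 9520.00 = 50.00 mm
y_c = 1220600.00 / 9520.00 = 128.21 mm

x_c = 50.00 mm, y_c = 128.21 mm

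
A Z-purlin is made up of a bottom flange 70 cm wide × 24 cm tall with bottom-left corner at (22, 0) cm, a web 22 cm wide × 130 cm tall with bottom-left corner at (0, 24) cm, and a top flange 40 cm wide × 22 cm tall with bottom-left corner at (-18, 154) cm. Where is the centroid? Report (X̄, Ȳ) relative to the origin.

X̄ = 23.80 cm, Ȳ = 77.47 cm

Part | A | x̄ᵢ | ȳᵢ | A·x̄ᵢ | A·ȳᵢ
bottom flange | 1680.00 | 57.00 | 12.00 | 95760.00 | 20160.00
web | 2860.00 | 11.00 | 89.00 | 31460.00 | 254540.00
top flange | 880.00 | 2.00 | 165.00 | 1760.00 | 145200.00
Σ | 5420.00 |  |  | 128980.00 | 419900.00
X̄ = 128980.00 / 5420.00 = 23.80 cm
Ȳ = 419900.00 / 5420.00 = 77.47 cm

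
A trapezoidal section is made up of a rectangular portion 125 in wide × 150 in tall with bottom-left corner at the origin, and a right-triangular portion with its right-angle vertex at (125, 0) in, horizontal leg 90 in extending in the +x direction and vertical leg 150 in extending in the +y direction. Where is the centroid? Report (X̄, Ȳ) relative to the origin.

Part | A | x̄ᵢ | ȳᵢ | A·x̄ᵢ | A·ȳᵢ
rectangular portion | 18750.00 | 62.50 | 75.00 | 1171875.00 | 1406250.00
triangular portion | 6750.00 | 155.00 | 50.00 | 1046250.00 | 337500.00
Σ | 25500.00 |  |  | 2218125.00 | 1743750.00
X̄ = 2218125.00 / 25500.00 = 86.99 in
Ȳ = 1743750.00 / 25500.00 = 68.38 in

X̄ = 86.99 in, Ȳ = 68.38 in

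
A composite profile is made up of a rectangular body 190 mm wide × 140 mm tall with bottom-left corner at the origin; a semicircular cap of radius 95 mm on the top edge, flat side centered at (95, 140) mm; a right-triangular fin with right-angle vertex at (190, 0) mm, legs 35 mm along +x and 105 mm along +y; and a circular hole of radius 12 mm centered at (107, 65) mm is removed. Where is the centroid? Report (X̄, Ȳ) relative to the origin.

X̄ = 99.52 mm, Ȳ = 105.62 mm

Part | A | x̄ᵢ | ȳᵢ | A·x̄ᵢ | A·ȳᵢ
rectangular body | 26600.00 | 95.00 | 70.00 | 2527000.00 | 1862000.00
semicircular top | 14176.44 | 95.00 | 180.32 | 1346761.50 | 2556284.49
triangular fin | 1837.50 | 201.67 | 35.00 | 370562.50 | 64312.50
hole | -452.39 | 107.00 | 65.00 | -48405.66 | -29405.31
Σ | 42161.55 |  |  | 4195918.34 | 4453191.69
X̄ = 4195918.34 / 42161.55 = 99.52 mm
Ȳ = 4453191.69 / 42161.55 = 105.62 mm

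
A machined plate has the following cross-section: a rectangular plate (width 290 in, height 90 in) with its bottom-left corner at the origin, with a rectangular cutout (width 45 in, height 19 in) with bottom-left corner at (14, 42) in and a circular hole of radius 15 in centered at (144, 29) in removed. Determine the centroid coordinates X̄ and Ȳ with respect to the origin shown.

X̄ = 148.81 in, Ȳ = 45.23 in

plate: A = 290 × 90 = 26100.00, centroid at (145.00, 45.00).
hole 1: A = −(45 × 19) = -855.00, centroid at (36.50, 51.50).
hole 2: A = −π·15² = -706.86, centroid at (144.00, 29.00).
ΣA = 24538.14 in², ΣAX̄ = 3651504.90 in³, ΣAȲ = 1109968.61 in³.
X̄ = 3651504.90/24538.14 = 148.81 in; Ȳ = 1109968.61/24538.14 = 45.23 in.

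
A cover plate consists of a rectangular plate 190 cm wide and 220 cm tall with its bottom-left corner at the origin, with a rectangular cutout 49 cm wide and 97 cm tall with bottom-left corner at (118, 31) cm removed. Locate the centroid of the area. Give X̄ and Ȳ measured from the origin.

Part | A | x̄ᵢ | ȳᵢ | A·x̄ᵢ | A·ȳᵢ
plate | 41800.00 | 95.00 | 110.00 | 3971000.00 | 4598000.00
hole | -4753.00 | 142.50 | 79.50 | -677302.50 | -377863.50
Σ | 37047.00 |  |  | 3293697.50 | 4220136.50
X̄ = 3293697.50 / 37047.00 = 88.91 cm
Ȳ = 4220136.50 / 37047.00 = 113.91 cm

X̄ = 88.91 cm, Ȳ = 113.91 cm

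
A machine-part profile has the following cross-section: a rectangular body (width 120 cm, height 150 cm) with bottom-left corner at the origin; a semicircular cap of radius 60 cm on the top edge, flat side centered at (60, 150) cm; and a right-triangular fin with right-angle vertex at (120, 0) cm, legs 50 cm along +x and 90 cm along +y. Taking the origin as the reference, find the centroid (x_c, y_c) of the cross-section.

rectangular body: A = 120 × 150 = 18000.00, centroid at (60.00, 75.00).
semicircular top: A = ½π·60² = 5654.87, centroid at (60.00, 175.46).
triangular fin: A = ½·50·90 = 2250.00, centroid at (136.67, 30.00).
ΣA = 25904.87 cm²
ΣAx_c = (18000.00)(60.00) + (5654.87)(60.00) + (2250.00)(136.67) = 1726792.01 cm³
ΣAy_c = (18000.00)(75.00) + (5654.87)(175.46) + (2250.00)(30.00) = 2409730.02 cm³
x_c = 1726792.01 / 25904.87 = 66.66 cm
y_c = 2409730.02 / 25904.87 = 93.02 cm

x_c = 66.66 cm, y_c = 93.02 cm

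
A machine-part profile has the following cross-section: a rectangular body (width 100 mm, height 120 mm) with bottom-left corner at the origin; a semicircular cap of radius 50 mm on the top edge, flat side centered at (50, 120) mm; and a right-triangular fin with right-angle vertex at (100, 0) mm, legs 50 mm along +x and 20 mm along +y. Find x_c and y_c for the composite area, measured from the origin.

rectangular body: A = 100 × 120 = 12000.00, centroid at (50.00, 60.00).
semicircular top: A = ½π·50² = 3926.99, centroid at (50.00, 141.22).
triangular fin: A = ½·50·20 = 500.00, centroid at (116.67, 6.67).
ΣA = 16426.99 mm²
ΣAx_c = (12000.00)(50.00) + (3926.99)(50.00) + (500.00)(116.67) = 854682.87 mm³
ΣAy_c = (12000.00)(60.00) + (3926.99)(141.22) + (500.00)(6.67) = 1277905.56 mm³
x_c = 854682.87 / 16426.99 = 52.03 mm
y_c = 1277905.56 / 16426.99 = 77.79 mm

x_c = 52.03 mm, y_c = 77.79 mm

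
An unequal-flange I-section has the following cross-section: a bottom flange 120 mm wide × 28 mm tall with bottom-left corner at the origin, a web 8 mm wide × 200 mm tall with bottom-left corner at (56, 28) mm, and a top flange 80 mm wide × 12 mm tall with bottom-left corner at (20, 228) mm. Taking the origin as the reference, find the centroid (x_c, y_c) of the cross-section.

x_c = 60.00 mm, y_c = 80.49 mm

Part | A | x̄ᵢ | ȳᵢ | A·x̄ᵢ | A·ȳᵢ
bottom flange | 3360.00 | 60.00 | 14.00 | 201600.00 | 47040.00
web | 1600.00 | 60.00 | 128.00 | 96000.00 | 204800.00
top flange | 960.00 | 60.00 | 234.00 | 57600.00 | 224640.00
Σ | 5920.00 |  |  | 355200.00 | 476480.00
x_c = 355200.00 / 5920.00 = 60.00 mm
y_c = 476480.00 / 5920.00 = 80.49 mm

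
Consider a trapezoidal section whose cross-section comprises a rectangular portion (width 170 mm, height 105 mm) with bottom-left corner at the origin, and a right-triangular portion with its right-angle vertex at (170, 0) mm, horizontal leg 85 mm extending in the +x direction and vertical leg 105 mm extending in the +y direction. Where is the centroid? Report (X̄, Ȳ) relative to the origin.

Part | A | x̄ᵢ | ȳᵢ | A·x̄ᵢ | A·ȳᵢ
rectangular portion | 17850.00 | 85.00 | 52.50 | 1517250.00 | 937125.00
triangular portion | 4462.50 | 198.33 | 35.00 | 885062.50 | 156187.50
Σ | 22312.50 |  |  | 2402312.50 | 1093312.50
X̄ = 2402312.50 / 22312.50 = 107.67 mm
Ȳ = 1093312.50 / 22312.50 = 49.00 mm

X̄ = 107.67 mm, Ȳ = 49.00 mm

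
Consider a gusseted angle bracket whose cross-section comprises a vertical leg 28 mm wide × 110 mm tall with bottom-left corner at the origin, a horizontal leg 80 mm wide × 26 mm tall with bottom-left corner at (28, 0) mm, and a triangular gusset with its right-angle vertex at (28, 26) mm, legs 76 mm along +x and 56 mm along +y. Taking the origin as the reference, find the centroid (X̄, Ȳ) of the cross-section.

X̄ = 40.90 mm, Ȳ = 40.00 mm

vertical leg: A = 28 × 110 = 3080.00, centroid at (14.00, 55.00).
horizontal leg: A = 80 × 26 = 2080.00, centroid at (68.00, 13.00).
gusset: A = ½·76·56 = 2128.00, centroid at (53.33, 44.67).
ΣA = 7288.00 mm²
ΣAX̄ = (3080.00)(14.00) + (2080.00)(68.00) + (2128.00)(53.33) = 298053.33 mm³
ΣAȲ = (3080.00)(55.00) + (2080.00)(13.00) + (2128.00)(44.67) = 291490.67 mm³
X̄ = 298053.33 / 7288.00 = 40.90 mm
Ȳ = 291490.67 / 7288.00 = 40.00 mm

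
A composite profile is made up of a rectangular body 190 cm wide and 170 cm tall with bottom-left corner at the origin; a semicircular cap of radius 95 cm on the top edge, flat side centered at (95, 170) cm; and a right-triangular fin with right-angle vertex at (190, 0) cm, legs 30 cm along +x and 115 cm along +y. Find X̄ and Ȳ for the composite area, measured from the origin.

X̄ = 98.76 cm, Ȳ = 120.19 cm

rectangular body: A = 190 × 170 = 32300.00, centroid at (95.00, 85.00).
semicircular top: A = ½π·95² = 14176.44, centroid at (95.00, 210.32).
triangular fin: A = ½·30·115 = 1725.00, centroid at (200.00, 38.33).
ΣA = 48201.44 cm², ΣAX̄ = 4760261.50 cm³, ΣAȲ = 5793202.60 cm³.
X̄ = 4760261.50/48201.44 = 98.76 cm; Ȳ = 5793202.60/48201.44 = 120.19 cm.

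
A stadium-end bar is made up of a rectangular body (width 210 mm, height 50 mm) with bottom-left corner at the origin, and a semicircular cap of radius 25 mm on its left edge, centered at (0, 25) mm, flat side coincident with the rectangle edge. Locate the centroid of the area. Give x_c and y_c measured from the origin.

rectangular body: A = 210 × 50 = 10500.00, centroid at (105.00, 25.00).
semicircular end: A = ½π·25² = 981.75, centroid at (-10.61, 25.00).
ΣA = 11481.75 mm², ΣAx_c = 1092083.33 mm³, ΣAy_c = 287043.69 mm³.
x_c = 1092083.33/11481.75 = 95.11 mm; y_c = 287043.69/11481.75 = 25.00 mm.

x_c = 95.11 mm, y_c = 25.00 mm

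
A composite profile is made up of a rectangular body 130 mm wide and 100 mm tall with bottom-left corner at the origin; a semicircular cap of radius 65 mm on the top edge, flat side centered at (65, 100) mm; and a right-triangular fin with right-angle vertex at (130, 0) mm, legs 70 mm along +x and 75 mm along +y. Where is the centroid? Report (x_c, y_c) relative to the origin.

rectangular body: A = 130 × 100 = 13000.00, centroid at (65.00, 50.00).
semicircular top: A = ½π·65² = 6636.61, centroid at (65.00, 127.59).
triangular fin: A = ½·70·75 = 2625.00, centroid at (153.33, 25.00).
ΣA = 22261.61 mm²
ΣAx_c = (13000.00)(65.00) + (6636.61)(65.00) + (2625.00)(153.33) = 1678879.94 mm³
ΣAy_c = (13000.00)(50.00) + (6636.61)(127.59) + (2625.00)(25.00) = 1562369.78 mm³
x_c = 1678879.94 / 22261.61 = 75.42 mm
y_c = 1562369.78 / 22261.61 = 70.18 mm

x_c = 75.42 mm, y_c = 70.18 mm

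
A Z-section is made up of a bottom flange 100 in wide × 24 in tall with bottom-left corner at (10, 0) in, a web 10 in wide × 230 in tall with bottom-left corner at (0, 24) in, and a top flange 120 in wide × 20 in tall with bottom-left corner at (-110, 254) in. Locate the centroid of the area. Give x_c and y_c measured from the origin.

x_c = 5.00 in, y_c = 138.32 in

bottom flange: A = 100 × 24 = 2400.00, centroid at (60.00, 12.00).
web: A = 10 × 230 = 2300.00, centroid at (5.00, 139.00).
top flange: A = 120 × 20 = 2400.00, centroid at (-50.00, 264.00).
ΣA = 7100.00 in²
ΣAx_c = (2400.00)(60.00) + (2300.00)(5.00) + (2400.00)(-50.00) = 35500.00 in³
ΣAy_c = (2400.00)(12.00) + (2300.00)(139.00) + (2400.00)(264.00) = 982100.00 in³
x_c = 35500.00 / 7100.00 = 5.00 in
y_c = 982100.00 / 7100.00 = 138.32 in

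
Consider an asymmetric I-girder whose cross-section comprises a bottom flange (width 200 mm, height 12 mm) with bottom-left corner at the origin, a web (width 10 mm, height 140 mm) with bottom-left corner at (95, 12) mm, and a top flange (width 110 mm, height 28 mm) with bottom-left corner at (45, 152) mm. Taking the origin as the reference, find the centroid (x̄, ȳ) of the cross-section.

bottom flange: A = 200 × 12 = 2400.00, centroid at (100.00, 6.00).
web: A = 10 × 140 = 1400.00, centroid at (100.00, 82.00).
top flange: A = 110 × 28 = 3080.00, centroid at (100.00, 166.00).
ΣA = 6880.00 mm², ΣAx̄ = 688000.00 mm³, ΣAȳ = 640480.00 mm³.
x̄ = 688000.00/6880.00 = 100.00 mm; ȳ = 640480.00/6880.00 = 93.09 mm.

x̄ = 100.00 mm, ȳ = 93.09 mm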